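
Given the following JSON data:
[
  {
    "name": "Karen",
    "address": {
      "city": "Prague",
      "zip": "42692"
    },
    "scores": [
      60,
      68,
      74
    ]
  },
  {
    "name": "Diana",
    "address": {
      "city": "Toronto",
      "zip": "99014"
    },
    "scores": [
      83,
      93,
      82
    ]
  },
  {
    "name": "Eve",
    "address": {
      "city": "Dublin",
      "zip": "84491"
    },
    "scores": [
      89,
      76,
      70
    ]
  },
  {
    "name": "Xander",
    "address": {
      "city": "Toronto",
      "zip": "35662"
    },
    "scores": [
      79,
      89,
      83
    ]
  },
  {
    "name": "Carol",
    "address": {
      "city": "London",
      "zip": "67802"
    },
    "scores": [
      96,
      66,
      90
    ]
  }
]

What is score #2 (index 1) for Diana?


Path: records[1].scores[1]
Value: 93

ANSWER: 93


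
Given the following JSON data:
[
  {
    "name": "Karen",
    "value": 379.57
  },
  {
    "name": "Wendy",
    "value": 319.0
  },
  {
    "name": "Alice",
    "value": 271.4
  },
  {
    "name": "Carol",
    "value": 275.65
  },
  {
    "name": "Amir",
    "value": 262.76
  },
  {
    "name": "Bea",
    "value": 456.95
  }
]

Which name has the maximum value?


Comparing values:
  Karen: 379.57
  Wendy: 319.0
  Alice: 271.4
  Carol: 275.65
  Amir: 262.76
  Bea: 456.95
Maximum: Bea (456.95)

ANSWER: Bea


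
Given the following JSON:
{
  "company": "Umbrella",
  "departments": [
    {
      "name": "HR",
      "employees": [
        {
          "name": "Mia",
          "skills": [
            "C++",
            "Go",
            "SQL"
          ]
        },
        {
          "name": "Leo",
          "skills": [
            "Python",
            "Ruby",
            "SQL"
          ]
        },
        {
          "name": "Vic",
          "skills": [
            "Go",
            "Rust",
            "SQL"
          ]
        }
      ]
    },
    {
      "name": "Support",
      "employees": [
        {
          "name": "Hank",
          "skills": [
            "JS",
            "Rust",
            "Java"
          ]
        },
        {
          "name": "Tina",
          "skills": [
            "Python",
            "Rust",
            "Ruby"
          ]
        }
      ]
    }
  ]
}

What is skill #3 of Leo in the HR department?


Path: departments[0].employees[1].skills[2]
Value: SQL

ANSWER: SQL


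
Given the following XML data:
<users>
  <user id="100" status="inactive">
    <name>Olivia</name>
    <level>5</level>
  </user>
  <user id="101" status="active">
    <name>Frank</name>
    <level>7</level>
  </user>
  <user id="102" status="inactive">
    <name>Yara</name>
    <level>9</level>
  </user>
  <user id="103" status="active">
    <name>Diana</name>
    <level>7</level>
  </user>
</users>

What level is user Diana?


Finding user: Diana
<level>7</level>

ANSWER: 7


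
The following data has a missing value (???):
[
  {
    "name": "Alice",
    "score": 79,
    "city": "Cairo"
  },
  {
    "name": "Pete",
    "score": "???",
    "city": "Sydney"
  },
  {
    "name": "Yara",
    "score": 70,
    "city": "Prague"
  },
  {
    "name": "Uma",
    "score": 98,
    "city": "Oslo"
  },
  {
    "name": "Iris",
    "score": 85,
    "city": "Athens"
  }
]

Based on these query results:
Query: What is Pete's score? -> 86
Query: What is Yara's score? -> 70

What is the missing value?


The missing value is Pete's score
From query: Pete's score = 86

ANSWER: 86


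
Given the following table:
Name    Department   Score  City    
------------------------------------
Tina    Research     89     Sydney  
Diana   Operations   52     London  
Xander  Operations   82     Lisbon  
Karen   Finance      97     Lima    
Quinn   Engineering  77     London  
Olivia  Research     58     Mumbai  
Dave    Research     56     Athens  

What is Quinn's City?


Row 5: Quinn
City = London

ANSWER: London


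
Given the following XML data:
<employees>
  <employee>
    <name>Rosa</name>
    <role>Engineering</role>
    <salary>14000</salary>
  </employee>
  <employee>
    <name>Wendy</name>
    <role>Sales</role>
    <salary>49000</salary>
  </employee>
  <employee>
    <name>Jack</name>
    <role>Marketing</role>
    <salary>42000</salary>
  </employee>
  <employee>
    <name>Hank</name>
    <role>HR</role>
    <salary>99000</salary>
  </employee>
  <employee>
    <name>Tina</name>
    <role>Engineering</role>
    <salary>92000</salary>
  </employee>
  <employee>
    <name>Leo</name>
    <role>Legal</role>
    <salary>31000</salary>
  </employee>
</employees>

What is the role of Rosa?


Searching for <employee> with <name>Rosa</name>
Found at position 1
<role>Engineering</role>

ANSWER: Engineering


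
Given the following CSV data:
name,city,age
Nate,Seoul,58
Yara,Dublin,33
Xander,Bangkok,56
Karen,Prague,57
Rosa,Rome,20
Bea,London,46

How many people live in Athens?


Scanning city column for 'Athens':
Total matches: 0

ANSWER: 0


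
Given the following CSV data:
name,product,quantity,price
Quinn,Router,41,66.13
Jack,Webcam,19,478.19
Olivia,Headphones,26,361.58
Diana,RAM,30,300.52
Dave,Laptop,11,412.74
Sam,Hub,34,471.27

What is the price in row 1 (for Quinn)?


Row 1: Quinn
Column 'price' = 66.13

ANSWER: 66.13


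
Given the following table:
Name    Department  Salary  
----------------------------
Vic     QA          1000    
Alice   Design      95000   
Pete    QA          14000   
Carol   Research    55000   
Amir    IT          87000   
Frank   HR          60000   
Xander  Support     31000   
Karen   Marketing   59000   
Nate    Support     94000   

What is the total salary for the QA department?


QA department members:
  Vic: 1000
  Pete: 14000
Total = 1000 + 14000 = 15000

ANSWER: 15000


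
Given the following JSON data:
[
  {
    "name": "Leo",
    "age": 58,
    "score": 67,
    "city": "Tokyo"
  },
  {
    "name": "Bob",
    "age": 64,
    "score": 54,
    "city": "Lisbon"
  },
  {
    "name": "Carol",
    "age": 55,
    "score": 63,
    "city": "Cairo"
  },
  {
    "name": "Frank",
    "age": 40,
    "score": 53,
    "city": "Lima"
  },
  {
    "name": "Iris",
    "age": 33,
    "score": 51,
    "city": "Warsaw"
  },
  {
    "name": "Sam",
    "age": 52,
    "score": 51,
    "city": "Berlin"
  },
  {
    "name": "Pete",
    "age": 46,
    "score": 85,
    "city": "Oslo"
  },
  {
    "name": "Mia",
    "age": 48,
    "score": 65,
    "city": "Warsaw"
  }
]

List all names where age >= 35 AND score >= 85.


Checking both conditions:
  Leo (age=58, score=67) -> no
  Bob (age=64, score=54) -> no
  Carol (age=55, score=63) -> no
  Frank (age=40, score=53) -> no
  Iris (age=33, score=51) -> no
  Sam (age=52, score=51) -> no
  Pete (age=46, score=85) -> YES
  Mia (age=48, score=65) -> no


ANSWER: Pete


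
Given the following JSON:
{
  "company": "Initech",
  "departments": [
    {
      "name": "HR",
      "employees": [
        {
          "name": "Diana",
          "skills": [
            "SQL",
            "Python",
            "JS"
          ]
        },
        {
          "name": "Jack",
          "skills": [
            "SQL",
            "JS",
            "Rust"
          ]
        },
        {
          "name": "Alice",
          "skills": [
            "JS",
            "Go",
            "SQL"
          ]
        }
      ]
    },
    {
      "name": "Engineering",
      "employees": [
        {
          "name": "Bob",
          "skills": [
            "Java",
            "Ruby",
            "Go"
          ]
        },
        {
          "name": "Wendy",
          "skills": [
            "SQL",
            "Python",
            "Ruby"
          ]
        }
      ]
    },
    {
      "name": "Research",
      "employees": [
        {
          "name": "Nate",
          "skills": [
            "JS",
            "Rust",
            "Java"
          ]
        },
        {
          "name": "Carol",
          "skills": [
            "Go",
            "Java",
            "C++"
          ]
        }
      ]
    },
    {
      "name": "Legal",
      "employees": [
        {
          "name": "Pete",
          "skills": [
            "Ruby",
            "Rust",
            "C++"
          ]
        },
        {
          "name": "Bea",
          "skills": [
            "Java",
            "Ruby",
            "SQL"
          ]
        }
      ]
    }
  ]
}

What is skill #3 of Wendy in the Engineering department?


Path: departments[1].employees[1].skills[2]
Value: Ruby

ANSWER: Ruby


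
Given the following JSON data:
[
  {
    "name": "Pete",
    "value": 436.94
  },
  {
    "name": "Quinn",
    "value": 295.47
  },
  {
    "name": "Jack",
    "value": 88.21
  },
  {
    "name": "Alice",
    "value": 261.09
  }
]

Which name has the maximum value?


Comparing values:
  Pete: 436.94
  Quinn: 295.47
  Jack: 88.21
  Alice: 261.09
Maximum: Pete (436.94)

ANSWER: Pete


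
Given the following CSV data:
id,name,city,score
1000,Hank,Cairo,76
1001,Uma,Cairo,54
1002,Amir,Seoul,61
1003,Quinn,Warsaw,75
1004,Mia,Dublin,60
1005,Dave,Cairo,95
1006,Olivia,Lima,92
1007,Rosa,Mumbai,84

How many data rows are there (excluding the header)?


Counting rows (excluding header):
Header: id,name,city,score
Data rows: 8

ANSWER: 8


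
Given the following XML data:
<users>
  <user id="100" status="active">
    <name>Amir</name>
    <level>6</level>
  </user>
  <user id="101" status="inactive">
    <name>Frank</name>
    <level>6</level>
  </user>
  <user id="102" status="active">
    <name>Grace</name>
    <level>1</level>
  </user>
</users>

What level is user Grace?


Finding user: Grace
<level>1</level>

ANSWER: 1


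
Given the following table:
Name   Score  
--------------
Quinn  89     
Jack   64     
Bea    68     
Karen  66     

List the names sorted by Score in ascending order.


Sorting by Score (ascending):
  Jack: 64
  Karen: 66
  Bea: 68
  Quinn: 89


ANSWER: Jack, Karen, Bea, Quinn


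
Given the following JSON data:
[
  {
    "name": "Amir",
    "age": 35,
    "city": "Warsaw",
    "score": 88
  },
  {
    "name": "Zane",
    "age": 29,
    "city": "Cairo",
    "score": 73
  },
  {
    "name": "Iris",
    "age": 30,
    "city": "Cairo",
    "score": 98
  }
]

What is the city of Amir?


Looking up record where name = Amir
Record index: 0
Field 'city' = Warsaw

ANSWER: Warsaw


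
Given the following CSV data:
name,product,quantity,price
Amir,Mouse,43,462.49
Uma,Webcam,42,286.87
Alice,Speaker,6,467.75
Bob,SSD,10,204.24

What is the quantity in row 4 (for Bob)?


Row 4: Bob
Column 'quantity' = 10

ANSWER: 10


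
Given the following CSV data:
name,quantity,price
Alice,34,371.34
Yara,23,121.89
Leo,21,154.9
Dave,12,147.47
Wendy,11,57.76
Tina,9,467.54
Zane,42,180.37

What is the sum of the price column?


Values in 'price' column:
  Row 1: 371.34
  Row 2: 121.89
  Row 3: 154.9
  Row 4: 147.47
  Row 5: 57.76
  Row 6: 467.54
  Row 7: 180.37
Sum = 371.34 + 121.89 + 154.9 + 147.47 + 57.76 + 467.54 + 180.37 = 1501.27

ANSWER: 1501.27


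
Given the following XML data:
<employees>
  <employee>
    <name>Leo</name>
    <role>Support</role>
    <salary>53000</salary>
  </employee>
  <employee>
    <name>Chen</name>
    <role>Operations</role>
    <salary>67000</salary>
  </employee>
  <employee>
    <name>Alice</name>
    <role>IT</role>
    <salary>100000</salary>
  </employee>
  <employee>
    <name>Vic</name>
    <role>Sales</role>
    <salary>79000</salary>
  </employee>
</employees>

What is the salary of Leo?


Searching for <employee> with <name>Leo</name>
Found at position 1
<salary>53000</salary>

ANSWER: 53000


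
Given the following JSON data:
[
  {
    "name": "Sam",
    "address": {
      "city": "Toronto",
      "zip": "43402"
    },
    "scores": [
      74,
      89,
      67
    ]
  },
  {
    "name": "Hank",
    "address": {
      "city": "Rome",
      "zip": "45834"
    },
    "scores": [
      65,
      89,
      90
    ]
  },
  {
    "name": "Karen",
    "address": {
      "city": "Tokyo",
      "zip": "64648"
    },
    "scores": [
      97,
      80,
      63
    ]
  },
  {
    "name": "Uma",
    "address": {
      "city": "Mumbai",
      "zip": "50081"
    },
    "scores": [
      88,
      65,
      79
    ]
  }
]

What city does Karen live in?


Path: records[2].address.city
Value: Tokyo

ANSWER: Tokyo


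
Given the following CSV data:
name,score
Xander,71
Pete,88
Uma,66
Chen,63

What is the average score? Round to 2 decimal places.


Scores: 71, 88, 66, 63
Sum = 288
Count = 4
Average = 288 / 4 = 72.00

ANSWER: 72.00


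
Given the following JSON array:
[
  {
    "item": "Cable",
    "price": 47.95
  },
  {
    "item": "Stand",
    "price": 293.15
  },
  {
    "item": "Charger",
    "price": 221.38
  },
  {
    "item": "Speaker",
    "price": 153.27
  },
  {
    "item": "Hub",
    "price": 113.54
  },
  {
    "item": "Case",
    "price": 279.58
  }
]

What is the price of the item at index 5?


Array index 5 -> Case
price = 279.58

ANSWER: 279.58


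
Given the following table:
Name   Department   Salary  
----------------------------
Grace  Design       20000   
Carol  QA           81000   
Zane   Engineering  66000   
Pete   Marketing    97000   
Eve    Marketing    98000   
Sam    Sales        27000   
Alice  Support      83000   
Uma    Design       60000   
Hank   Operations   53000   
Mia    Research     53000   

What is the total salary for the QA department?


QA department members:
  Carol: 81000
Total = 81000 = 81000

ANSWER: 81000


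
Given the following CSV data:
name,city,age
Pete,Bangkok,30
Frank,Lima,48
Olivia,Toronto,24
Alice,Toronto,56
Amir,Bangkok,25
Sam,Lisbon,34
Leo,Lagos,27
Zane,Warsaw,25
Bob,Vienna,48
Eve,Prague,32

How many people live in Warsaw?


Scanning city column for 'Warsaw':
  Row 8: Zane -> MATCH
Total matches: 1

ANSWER: 1


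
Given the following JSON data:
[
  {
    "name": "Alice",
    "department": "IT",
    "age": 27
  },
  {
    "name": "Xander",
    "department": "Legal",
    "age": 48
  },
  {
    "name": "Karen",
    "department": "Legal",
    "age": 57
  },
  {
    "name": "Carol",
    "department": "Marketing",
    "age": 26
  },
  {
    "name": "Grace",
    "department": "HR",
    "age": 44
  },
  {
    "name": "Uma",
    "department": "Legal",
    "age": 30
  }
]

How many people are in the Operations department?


Scanning records for department = Operations
  No matches found
Count: 0

ANSWER: 0


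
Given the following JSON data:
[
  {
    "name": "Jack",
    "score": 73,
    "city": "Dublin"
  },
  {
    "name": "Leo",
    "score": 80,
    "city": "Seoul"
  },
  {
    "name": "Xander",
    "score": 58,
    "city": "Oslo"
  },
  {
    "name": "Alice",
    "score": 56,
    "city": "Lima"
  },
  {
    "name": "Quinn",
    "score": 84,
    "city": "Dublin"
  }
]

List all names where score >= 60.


Filtering records where score >= 60:
  Jack (score=73) -> YES
  Leo (score=80) -> YES
  Xander (score=58) -> no
  Alice (score=56) -> no
  Quinn (score=84) -> YES


ANSWER: Jack, Leo, Quinn


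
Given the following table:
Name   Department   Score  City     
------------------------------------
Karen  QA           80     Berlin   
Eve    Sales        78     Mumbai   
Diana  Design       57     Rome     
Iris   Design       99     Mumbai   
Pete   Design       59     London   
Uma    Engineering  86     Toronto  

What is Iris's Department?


Row 4: Iris
Department = Design

ANSWER: Design


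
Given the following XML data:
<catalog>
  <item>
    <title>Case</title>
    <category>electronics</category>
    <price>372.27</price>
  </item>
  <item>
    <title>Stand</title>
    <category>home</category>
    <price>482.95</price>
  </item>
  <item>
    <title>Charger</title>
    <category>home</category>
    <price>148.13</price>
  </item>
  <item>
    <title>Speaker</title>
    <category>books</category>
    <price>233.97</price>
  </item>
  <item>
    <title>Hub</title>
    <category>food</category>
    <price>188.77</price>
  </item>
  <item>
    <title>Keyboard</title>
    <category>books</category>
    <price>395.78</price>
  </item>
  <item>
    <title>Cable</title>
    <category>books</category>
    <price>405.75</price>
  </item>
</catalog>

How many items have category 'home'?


Scanning <item> elements for <category>home</category>:
  Item 2: Stand -> MATCH
  Item 3: Charger -> MATCH
Count: 2

ANSWER: 2


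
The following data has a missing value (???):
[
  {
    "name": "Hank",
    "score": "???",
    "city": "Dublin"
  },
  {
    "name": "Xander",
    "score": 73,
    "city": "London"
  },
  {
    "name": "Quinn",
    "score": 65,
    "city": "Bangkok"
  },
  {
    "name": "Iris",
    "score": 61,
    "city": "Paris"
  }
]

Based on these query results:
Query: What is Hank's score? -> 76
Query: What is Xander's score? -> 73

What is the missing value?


The missing value is Hank's score
From query: Hank's score = 76

ANSWER: 76


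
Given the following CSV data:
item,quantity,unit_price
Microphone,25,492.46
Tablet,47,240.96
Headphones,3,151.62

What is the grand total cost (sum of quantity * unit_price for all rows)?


Computing row totals:
  Microphone: 25 * 492.46 = 12311.5
  Tablet: 47 * 240.96 = 11325.12
  Headphones: 3 * 151.62 = 454.86
Grand total = 12311.5 + 11325.12 + 454.86 = 24091.48

ANSWER: 24091.48


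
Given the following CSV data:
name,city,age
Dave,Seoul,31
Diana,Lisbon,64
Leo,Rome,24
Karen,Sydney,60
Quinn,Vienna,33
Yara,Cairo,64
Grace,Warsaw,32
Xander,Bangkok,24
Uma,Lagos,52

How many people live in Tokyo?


Scanning city column for 'Tokyo':
Total matches: 0

ANSWER: 0


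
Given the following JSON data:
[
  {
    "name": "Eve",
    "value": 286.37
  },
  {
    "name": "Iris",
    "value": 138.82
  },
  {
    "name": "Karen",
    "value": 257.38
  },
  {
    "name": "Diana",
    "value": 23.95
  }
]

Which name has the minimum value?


Comparing values:
  Eve: 286.37
  Iris: 138.82
  Karen: 257.38
  Diana: 23.95
Minimum: Diana (23.95)

ANSWER: Diana


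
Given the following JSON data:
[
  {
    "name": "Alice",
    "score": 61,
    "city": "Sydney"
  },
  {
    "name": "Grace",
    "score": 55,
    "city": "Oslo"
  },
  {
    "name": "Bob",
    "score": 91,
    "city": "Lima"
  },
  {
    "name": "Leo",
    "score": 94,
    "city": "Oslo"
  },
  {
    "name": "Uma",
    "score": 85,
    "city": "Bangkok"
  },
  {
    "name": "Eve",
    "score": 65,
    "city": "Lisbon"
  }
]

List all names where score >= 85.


Filtering records where score >= 85:
  Alice (score=61) -> no
  Grace (score=55) -> no
  Bob (score=91) -> YES
  Leo (score=94) -> YES
  Uma (score=85) -> YES
  Eve (score=65) -> no


ANSWER: Bob, Leo, Uma


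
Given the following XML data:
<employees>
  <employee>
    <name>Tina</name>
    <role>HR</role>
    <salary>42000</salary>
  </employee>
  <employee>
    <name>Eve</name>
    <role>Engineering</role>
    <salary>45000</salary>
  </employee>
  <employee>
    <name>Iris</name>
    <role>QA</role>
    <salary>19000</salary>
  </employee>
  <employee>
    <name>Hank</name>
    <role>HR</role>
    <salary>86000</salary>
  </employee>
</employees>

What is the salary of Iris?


Searching for <employee> with <name>Iris</name>
Found at position 3
<salary>19000</salary>

ANSWER: 19000


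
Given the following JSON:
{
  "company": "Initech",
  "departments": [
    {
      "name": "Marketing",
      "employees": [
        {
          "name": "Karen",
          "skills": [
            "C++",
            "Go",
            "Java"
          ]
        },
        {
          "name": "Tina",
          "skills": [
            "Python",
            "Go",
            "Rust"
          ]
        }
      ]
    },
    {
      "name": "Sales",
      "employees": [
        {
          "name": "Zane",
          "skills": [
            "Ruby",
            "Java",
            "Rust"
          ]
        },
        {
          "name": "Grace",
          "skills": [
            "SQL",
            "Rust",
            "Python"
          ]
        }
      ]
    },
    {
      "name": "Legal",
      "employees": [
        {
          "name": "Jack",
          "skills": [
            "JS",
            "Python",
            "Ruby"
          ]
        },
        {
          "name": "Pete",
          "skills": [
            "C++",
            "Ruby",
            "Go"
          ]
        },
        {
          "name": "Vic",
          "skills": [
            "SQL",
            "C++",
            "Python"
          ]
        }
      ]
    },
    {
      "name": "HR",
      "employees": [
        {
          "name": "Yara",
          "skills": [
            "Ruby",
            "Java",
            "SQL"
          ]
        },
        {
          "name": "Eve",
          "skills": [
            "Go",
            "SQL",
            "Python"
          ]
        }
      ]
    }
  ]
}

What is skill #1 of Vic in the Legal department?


Path: departments[2].employees[2].skills[0]
Value: SQL

ANSWER: SQL


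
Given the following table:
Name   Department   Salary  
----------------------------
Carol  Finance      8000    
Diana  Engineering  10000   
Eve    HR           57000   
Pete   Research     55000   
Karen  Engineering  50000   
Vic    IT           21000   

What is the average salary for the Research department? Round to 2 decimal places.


Research department members:
  Pete: 55000
Sum = 55000
Count = 1
Average = 55000 / 1 = 55000.00

ANSWER: 55000.00


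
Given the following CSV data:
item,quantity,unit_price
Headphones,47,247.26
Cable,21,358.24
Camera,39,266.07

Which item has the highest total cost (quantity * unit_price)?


Computing row totals:
  Headphones: 11621.22
  Cable: 7523.04
  Camera: 10376.73
Maximum: Headphones (11621.22)

ANSWER: Headphones


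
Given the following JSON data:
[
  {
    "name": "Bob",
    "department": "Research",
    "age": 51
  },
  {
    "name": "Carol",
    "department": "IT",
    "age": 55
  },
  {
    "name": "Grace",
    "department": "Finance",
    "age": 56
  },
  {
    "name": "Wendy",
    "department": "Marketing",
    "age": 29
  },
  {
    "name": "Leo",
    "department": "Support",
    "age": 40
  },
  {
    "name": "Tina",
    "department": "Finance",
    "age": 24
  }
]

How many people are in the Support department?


Scanning records for department = Support
  Record 4: Leo
Count: 1

ANSWER: 1


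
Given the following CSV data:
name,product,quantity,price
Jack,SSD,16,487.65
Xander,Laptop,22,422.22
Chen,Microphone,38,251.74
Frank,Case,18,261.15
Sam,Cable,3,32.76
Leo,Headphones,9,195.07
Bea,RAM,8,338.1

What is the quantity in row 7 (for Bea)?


Row 7: Bea
Column 'quantity' = 8

ANSWER: 8


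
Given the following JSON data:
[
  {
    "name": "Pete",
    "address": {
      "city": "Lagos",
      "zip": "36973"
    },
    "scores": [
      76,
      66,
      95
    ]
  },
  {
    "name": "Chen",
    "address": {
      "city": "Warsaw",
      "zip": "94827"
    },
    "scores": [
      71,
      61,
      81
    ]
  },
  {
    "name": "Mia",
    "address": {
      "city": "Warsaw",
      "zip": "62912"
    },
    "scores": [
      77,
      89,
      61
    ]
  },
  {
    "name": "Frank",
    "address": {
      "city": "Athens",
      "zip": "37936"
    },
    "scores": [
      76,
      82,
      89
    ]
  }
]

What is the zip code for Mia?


Path: records[2].address.zip
Value: 62912

ANSWER: 62912


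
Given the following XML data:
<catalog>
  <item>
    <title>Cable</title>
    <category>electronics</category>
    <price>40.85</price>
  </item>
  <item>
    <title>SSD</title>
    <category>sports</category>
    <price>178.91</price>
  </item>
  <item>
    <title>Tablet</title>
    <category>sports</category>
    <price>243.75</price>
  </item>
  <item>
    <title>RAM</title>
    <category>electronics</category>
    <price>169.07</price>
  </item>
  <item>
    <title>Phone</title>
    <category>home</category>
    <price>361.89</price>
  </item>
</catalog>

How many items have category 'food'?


Scanning <item> elements for <category>food</category>:
Count: 0

ANSWER: 0


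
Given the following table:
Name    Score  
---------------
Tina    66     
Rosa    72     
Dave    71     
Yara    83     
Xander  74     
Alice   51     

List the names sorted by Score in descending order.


Sorting by Score (descending):
  Yara: 83
  Xander: 74
  Rosa: 72
  Dave: 71
  Tina: 66
  Alice: 51


ANSWER: Yara, Xander, Rosa, Dave, Tina, Alice


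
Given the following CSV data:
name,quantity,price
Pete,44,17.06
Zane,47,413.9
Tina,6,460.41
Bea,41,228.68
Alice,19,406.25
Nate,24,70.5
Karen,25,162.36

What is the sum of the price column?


Values in 'price' column:
  Row 1: 17.06
  Row 2: 413.9
  Row 3: 460.41
  Row 4: 228.68
  Row 5: 406.25
  Row 6: 70.5
  Row 7: 162.36
Sum = 17.06 + 413.9 + 460.41 + 228.68 + 406.25 + 70.5 + 162.36 = 1759.16

ANSWER: 1759.16


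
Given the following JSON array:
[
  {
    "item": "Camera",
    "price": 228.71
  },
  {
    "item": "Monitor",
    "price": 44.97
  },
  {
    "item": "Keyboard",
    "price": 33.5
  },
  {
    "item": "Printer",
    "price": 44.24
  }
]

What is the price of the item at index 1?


Array index 1 -> Monitor
price = 44.97

ANSWER: 44.97


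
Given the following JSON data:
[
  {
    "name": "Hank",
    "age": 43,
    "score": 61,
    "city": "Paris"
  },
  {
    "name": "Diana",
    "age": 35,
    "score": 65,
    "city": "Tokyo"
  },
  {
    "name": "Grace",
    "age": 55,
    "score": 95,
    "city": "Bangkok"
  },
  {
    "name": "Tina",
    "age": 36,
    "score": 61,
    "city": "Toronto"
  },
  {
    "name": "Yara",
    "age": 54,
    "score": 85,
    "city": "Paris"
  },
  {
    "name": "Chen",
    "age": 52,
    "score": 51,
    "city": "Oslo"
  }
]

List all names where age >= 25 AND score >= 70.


Checking both conditions:
  Hank (age=43, score=61) -> no
  Diana (age=35, score=65) -> no
  Grace (age=55, score=95) -> YES
  Tina (age=36, score=61) -> no
  Yara (age=54, score=85) -> YES
  Chen (age=52, score=51) -> no


ANSWER: Grace, Yara


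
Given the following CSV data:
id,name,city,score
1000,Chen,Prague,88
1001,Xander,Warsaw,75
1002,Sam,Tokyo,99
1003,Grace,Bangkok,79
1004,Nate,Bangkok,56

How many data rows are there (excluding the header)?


Counting rows (excluding header):
Header: id,name,city,score
Data rows: 5

ANSWER: 5


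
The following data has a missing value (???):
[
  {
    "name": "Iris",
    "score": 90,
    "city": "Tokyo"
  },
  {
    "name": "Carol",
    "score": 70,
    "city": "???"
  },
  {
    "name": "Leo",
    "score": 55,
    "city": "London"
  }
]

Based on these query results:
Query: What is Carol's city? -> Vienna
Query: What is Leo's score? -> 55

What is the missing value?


The missing value is Carol's city
From query: Carol's city = Vienna

ANSWER: Vienna


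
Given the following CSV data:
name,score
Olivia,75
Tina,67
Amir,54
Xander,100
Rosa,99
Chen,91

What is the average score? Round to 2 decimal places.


Scores: 75, 67, 54, 100, 99, 91
Sum = 486
Count = 6
Average = 486 / 6 = 81.00

ANSWER: 81.00


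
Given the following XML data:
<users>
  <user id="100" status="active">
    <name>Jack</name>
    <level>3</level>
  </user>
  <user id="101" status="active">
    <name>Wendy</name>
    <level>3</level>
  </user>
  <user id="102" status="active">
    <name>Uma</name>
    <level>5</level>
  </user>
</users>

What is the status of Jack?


Finding user with name = Jack
user id="100" status="active"

ANSWER: active


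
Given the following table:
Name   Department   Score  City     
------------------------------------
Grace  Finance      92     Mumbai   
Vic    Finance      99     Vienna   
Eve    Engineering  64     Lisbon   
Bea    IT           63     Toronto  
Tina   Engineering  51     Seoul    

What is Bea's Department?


Row 4: Bea
Department = IT

ANSWER: IT


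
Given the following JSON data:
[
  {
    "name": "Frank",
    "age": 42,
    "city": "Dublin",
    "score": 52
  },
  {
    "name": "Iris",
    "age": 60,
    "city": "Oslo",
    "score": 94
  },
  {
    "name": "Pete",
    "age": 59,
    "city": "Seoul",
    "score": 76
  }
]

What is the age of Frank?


Looking up record where name = Frank
Record index: 0
Field 'age' = 42

ANSWER: 42


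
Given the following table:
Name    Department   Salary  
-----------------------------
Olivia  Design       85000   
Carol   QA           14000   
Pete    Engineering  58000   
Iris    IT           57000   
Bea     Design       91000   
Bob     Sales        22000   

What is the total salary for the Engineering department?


Engineering department members:
  Pete: 58000
Total = 58000 = 58000

ANSWER: 58000


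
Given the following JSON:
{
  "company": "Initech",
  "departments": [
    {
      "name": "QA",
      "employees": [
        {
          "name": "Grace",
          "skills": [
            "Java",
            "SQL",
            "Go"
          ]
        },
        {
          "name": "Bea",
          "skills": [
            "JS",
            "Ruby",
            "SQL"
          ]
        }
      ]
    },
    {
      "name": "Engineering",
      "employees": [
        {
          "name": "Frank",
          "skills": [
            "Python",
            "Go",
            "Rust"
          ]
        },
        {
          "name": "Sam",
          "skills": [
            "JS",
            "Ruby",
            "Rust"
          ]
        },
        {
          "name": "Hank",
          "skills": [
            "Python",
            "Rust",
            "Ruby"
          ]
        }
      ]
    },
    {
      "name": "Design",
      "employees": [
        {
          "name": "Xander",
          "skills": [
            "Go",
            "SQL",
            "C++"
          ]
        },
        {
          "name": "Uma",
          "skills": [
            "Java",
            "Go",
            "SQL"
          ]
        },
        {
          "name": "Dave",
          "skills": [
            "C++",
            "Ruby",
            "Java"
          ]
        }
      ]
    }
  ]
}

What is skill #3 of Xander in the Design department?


Path: departments[2].employees[0].skills[2]
Value: C++

ANSWER: C++


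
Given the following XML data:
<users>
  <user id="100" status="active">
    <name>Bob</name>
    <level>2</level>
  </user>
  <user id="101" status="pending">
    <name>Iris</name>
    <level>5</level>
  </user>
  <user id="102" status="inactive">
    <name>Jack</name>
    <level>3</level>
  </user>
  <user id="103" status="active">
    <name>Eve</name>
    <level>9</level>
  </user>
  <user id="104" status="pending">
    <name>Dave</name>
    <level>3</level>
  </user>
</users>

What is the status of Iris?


Finding user with name = Iris
user id="101" status="pending"

ANSWER: pending


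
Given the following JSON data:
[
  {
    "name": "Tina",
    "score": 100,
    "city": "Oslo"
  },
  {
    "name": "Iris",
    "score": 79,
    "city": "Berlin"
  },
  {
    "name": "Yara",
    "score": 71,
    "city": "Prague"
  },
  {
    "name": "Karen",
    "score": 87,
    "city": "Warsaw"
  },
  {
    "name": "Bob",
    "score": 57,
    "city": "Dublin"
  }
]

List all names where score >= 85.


Filtering records where score >= 85:
  Tina (score=100) -> YES
  Iris (score=79) -> no
  Yara (score=71) -> no
  Karen (score=87) -> YES
  Bob (score=57) -> no


ANSWER: Tina, Karen


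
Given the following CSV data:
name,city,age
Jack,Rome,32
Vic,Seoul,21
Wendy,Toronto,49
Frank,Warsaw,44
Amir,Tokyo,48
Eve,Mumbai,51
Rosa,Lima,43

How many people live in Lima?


Scanning city column for 'Lima':
  Row 7: Rosa -> MATCH
Total matches: 1

ANSWER: 1


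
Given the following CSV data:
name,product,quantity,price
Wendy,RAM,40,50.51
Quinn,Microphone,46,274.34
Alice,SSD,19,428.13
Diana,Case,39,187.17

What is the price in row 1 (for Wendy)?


Row 1: Wendy
Column 'price' = 50.51

ANSWER: 50.51


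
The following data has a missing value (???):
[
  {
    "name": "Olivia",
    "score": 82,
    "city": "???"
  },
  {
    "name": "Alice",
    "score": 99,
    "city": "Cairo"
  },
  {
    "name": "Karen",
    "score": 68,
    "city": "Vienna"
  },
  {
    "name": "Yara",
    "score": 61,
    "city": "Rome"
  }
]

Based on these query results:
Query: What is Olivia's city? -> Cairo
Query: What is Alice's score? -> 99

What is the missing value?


The missing value is Olivia's city
From query: Olivia's city = Cairo

ANSWER: Cairo


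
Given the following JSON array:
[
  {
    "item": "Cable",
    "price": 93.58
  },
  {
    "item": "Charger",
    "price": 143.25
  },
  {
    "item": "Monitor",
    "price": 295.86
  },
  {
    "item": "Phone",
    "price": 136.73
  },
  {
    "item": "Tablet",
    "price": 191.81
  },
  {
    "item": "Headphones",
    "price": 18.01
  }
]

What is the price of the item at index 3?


Array index 3 -> Phone
price = 136.73

ANSWER: 136.73


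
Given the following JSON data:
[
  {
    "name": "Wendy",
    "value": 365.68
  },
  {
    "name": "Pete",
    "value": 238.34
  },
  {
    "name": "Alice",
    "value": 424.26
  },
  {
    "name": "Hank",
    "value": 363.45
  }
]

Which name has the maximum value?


Comparing values:
  Wendy: 365.68
  Pete: 238.34
  Alice: 424.26
  Hank: 363.45
Maximum: Alice (424.26)

ANSWER: Alice


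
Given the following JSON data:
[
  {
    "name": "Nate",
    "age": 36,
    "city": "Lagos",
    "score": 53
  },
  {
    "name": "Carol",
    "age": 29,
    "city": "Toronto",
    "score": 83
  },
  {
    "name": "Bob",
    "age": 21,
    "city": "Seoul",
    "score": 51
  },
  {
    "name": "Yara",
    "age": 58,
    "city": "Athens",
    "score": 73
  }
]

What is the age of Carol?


Looking up record where name = Carol
Record index: 1
Field 'age' = 29

ANSWER: 29


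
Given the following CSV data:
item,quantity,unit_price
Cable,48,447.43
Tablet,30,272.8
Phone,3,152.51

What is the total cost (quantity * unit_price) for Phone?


Row: Phone
quantity = 3
unit_price = 152.51
total = 3 * 152.51 = 457.53

ANSWER: 457.53


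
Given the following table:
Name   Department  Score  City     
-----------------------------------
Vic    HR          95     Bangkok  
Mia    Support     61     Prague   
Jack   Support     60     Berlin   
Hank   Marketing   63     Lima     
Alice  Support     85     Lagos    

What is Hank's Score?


Row 4: Hank
Score = 63

ANSWER: 63


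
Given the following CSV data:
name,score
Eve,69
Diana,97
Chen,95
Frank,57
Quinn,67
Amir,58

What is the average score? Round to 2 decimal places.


Scores: 69, 97, 95, 57, 67, 58
Sum = 443
Count = 6
Average = 443 / 6 = 73.83

ANSWER: 73.83


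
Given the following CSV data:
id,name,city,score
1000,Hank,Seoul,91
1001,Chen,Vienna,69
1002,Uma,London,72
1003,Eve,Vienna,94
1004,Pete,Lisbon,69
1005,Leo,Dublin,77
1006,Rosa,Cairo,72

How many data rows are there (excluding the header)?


Counting rows (excluding header):
Header: id,name,city,score
Data rows: 7

ANSWER: 7


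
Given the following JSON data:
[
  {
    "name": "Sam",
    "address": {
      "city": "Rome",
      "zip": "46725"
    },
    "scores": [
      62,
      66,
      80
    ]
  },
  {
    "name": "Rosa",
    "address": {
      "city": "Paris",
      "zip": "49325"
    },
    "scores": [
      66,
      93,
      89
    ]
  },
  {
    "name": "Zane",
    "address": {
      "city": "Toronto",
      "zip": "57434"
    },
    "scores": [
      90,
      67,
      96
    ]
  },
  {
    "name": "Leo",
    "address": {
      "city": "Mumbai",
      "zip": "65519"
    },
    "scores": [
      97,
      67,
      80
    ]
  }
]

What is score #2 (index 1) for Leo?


Path: records[3].scores[1]
Value: 67

ANSWER: 67


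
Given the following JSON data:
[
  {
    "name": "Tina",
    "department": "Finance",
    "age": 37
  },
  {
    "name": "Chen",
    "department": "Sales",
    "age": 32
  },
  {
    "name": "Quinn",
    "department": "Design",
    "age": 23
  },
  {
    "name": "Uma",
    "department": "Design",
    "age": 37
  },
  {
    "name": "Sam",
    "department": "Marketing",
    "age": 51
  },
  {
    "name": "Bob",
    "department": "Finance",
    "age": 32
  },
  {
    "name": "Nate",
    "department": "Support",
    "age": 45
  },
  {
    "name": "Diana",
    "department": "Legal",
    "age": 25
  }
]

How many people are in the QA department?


Scanning records for department = QA
  No matches found
Count: 0

ANSWER: 0


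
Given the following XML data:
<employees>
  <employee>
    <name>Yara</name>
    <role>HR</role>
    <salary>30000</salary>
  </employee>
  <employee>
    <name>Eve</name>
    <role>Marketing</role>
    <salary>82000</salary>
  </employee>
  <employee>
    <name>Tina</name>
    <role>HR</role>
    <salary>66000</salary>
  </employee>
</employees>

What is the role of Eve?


Searching for <employee> with <name>Eve</name>
Found at position 2
<role>Marketing</role>

ANSWER: Marketing


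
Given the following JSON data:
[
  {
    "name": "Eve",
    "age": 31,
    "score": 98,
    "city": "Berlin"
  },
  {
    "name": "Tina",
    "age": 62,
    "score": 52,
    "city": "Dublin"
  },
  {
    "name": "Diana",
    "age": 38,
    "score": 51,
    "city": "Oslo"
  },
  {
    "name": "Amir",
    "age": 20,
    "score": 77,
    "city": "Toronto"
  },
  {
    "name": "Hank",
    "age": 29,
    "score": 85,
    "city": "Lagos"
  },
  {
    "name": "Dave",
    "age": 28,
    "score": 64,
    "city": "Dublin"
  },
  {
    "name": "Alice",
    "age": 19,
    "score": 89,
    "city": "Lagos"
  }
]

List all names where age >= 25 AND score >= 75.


Checking both conditions:
  Eve (age=31, score=98) -> YES
  Tina (age=62, score=52) -> no
  Diana (age=38, score=51) -> no
  Amir (age=20, score=77) -> no
  Hank (age=29, score=85) -> YES
  Dave (age=28, score=64) -> no
  Alice (age=19, score=89) -> no


ANSWER: Eve, Hank


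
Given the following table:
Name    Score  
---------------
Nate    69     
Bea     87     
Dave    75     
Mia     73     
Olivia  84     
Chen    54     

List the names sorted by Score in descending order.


Sorting by Score (descending):
  Bea: 87
  Olivia: 84
  Dave: 75
  Mia: 73
  Nate: 69
  Chen: 54


ANSWER: Bea, Olivia, Dave, Mia, Nate, Chen


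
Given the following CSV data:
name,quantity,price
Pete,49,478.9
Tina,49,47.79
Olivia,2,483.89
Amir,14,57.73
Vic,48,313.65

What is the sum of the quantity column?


Values in 'quantity' column:
  Row 1: 49
  Row 2: 49
  Row 3: 2
  Row 4: 14
  Row 5: 48
Sum = 49 + 49 + 2 + 14 + 48 = 162

ANSWER: 162


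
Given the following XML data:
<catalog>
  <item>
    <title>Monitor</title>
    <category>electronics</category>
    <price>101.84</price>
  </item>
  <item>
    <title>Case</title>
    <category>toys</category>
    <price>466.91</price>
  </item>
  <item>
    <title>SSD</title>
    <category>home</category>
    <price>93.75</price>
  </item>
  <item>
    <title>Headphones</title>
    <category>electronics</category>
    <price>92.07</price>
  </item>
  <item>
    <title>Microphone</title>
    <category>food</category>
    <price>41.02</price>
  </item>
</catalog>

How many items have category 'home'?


Scanning <item> elements for <category>home</category>:
  Item 3: SSD -> MATCH
Count: 1

ANSWER: 1


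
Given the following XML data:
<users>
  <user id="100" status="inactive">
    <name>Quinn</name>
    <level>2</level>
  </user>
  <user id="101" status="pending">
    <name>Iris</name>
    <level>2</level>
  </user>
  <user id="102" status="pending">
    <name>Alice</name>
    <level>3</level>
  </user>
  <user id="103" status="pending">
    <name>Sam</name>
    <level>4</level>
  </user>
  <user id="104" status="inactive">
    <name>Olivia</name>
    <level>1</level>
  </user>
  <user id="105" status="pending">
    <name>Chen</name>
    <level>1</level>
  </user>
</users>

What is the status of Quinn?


Finding user with name = Quinn
user id="100" status="inactive"

ANSWER: inactive


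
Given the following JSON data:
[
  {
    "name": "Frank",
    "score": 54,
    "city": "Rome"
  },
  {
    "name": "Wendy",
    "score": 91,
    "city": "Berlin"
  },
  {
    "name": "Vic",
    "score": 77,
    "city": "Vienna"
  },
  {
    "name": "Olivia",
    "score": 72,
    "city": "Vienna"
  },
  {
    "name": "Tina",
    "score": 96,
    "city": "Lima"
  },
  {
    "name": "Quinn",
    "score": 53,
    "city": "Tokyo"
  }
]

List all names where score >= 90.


Filtering records where score >= 90:
  Frank (score=54) -> no
  Wendy (score=91) -> YES
  Vic (score=77) -> no
  Olivia (score=72) -> no
  Tina (score=96) -> YES
  Quinn (score=53) -> no


ANSWER: Wendy, Tina
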